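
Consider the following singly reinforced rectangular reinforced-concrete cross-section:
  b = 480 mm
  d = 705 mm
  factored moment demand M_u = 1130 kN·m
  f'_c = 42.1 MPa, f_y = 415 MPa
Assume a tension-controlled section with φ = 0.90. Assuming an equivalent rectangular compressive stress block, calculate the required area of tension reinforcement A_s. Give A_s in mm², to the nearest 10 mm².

A_s ≈ 4660 mm²

M_n = M_u/φ = 1130/0.90 = 1255.56 kN·m.
With M_n = 0.85 f'_c a b (d − a/2), solve the quadratic for a:
a = d − √(d² − 2M_n/(0.85 f'_c b)) = 705 − √(705² − 2 × 1255.56×10⁶/(0.85 × 42.1 × 480)) = 112.69 mm.
A_s = 0.85 f'_c a b / f_y = 0.85 × 42.1 × 112.69 × 480 / 415 = 4664.2 mm².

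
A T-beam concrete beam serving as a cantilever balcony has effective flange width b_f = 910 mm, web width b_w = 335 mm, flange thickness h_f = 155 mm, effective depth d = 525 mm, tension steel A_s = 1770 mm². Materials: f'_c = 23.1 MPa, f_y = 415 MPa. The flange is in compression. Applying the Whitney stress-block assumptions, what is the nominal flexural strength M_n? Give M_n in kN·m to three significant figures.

Tension: T = A_s f_y = 1770 × 415 = 734550 N.
Try a within the flange: a = T/(0.85 f'_c b_f) = 734550/(0.85 × 23.1 × 910) = 41.11 mm.
Since a = 41.11 ≤ h_f = 155 mm, the stress block lies entirely in the flange; analyse as a rectangular beam of width b_f.
M_n = T(d − a/2) = 734550 × (525 − 20.555) = 370.54 × 10⁶ N·mm.
M_n = 370.54 kN·m.

M_n ≈ 371 kN·m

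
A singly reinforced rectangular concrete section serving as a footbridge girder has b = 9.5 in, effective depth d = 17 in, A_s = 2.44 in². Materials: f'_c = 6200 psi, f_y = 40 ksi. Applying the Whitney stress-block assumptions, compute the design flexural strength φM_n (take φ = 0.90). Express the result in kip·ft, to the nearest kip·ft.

φM_n ≈ 117 kip·ft

T = A_s f_y = 2.44 × 40 = 97.6 kips.
a = T/(0.85 f'_c b) = 97.6/(0.85 × 6.2 × 9.5) = 1.949 in.
M_n = T(d − a/2) = 97.6 × (17 − 0.9745) = 1564.1 kip·in = 1564.1/12 = 130.34 kip·ft.
φM_n = 0.90 × 130.34 = 117.31 kip·ft.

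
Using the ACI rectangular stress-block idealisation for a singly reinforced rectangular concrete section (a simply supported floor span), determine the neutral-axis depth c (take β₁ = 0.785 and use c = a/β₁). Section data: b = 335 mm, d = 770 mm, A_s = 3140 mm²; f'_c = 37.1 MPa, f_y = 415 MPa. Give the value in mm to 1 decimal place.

c ≈ 157.1 mm

T = A_s f_y = 3140 × 415 = 1303100 N = 1303.1 kN.
Setting C = 0.85 f'_c a b equal to T: a = 1303100/(0.85 × 37.1 × 335) = 123.350 mm.
With β₁ = 0.785, c = a/β₁ = 123.350/0.785 = 157.1 mm.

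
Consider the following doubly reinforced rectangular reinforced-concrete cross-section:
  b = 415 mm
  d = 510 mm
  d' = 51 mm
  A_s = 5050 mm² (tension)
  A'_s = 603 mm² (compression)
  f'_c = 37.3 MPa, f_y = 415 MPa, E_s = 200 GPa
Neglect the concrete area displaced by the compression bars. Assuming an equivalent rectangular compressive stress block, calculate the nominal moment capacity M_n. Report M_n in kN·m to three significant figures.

Assume both tension and compression steel yield.
Net tension couple steel: A_s − A'_s = 4447 mm².
a = (A_s − A'_s) f_y / (0.85 f'_c b) = 1845505/(0.85 × 37.3 × 415) = 140.26 mm.
c = a/β₁ = 140.26/0.784 = 178.90 mm; ε'_s = 0.003(c − d')/c = 0.0021 ≥ f_y/E_s = 0.0021, so compression steel does yield.
M_n = (A_s − A'_s) f_y (d − a/2) + A'_s f_y (d − d') = [1845505 × (510 − 70.13) + 250245 × (510 − 51)] × 10⁻⁶ = 811.78 + 114.86 = 926.64 kN·m.

M_n ≈ 927 kN·m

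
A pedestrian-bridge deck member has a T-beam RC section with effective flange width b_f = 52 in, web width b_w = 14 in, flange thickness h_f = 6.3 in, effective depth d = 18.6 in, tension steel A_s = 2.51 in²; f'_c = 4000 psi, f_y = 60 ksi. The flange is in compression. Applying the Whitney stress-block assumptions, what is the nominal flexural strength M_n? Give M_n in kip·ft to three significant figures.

M_n ≈ 228 kip·ft

Tension: T = A_s f_y = 2.51 × 60 = 150.6 kips.
Try a within the flange: a = T/(0.85 f'_c b_f) = 150.6/(0.85 × 4 × 52) = 0.852 in.
Since a = 0.852 ≤ h_f = 6.3 in, the stress block lies entirely in the flange; analyse as a rectangular beam of width b_f.
M_n = T(d − a/2) = 150.6 × (18.6 − 0.426) = 2737.0 kip·in.
M_n = 2737.0/12 = 228.08 kip·ft.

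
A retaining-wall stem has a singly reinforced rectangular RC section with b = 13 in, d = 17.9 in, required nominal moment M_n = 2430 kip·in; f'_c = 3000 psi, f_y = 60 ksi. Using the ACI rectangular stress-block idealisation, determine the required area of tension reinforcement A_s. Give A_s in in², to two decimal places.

From M_n = 0.85 f'_c a b (d − a/2):
a = d − √(d² − 2M_n/(0.85 f'_c b)) = 17.9 − √(17.9² − 2 × 2430/(0.85 × 3 × 13)) = 4.717 in.
A_s = 0.85 f'_c a b / f_y = 0.85 × 3 × 4.717 × 13 / 60 = 2.606 in².

A_s ≈ 2.61 in²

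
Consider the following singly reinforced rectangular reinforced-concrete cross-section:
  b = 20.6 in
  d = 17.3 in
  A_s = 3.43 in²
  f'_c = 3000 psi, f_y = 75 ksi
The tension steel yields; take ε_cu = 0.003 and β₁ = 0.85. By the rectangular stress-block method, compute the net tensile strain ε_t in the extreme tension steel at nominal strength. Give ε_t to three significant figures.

a = A_s f_y/(0.85 f'_c b) = 4.897 in.
β₁ = 0.85, so c = a/β₁ = 4.897/0.85 = 5.761 in.
From the linear strain diagram with ε_cu = 0.003: ε_t = 0.003 (d − c)/c = 0.003 × (17.3 − 5.761)/5.761 = 0.00601.
Since ε_t ≥ 0.005, the section is tension-controlled.

ε_t ≈ 0.00601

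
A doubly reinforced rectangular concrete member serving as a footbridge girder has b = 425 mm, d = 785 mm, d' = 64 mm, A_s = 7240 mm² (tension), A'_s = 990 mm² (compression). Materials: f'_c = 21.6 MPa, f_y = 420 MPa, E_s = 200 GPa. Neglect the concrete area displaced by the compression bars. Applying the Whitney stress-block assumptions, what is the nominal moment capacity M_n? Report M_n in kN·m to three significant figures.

Assume both tension and compression steel yield.
Net tension couple steel: A_s − A'_s = 6250 mm².
a = (A_s − A'_s) f_y / (0.85 f'_c b) = 2625000/(0.85 × 21.6 × 425) = 336.41 mm.
c = a/β₁ = 336.41/0.85 = 395.78 mm; ε'_s = 0.003(c − d')/c = 0.0025 ≥ f_y/E_s = 0.0021, so compression steel does yield.
M_n = (A_s − A'_s) f_y (d − a/2) + A'_s f_y (d − d') = [2625000 × (785 − 168.205) + 415800 × (785 − 64)] × 10⁻⁶ = 1619.09 + 299.79 = 1918.88 kN·m.

M_n ≈ 1920 kN·m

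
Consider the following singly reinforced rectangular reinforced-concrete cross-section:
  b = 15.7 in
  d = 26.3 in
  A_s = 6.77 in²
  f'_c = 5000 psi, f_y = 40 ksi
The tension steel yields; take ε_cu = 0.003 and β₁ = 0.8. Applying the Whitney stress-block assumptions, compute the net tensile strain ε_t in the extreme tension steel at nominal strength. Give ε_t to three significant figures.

a = A_s f_y/(0.85 f'_c b) = 4.058 in.
β₁ = 0.8, so c = a/β₁ = 4.058/0.8 = 5.073 in.
From the linear strain diagram with ε_cu = 0.003: ε_t = 0.003 (d − c)/c = 0.003 × (26.3 − 5.073)/5.073 = 0.0126.
Since ε_t ≥ 0.005, the section is tension-controlled.

ε_t ≈ 0.0126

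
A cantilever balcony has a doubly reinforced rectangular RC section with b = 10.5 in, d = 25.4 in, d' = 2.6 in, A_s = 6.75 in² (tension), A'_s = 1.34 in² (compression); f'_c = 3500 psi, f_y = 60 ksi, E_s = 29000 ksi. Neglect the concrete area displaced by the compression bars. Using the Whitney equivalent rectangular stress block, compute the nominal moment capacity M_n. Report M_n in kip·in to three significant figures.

M_n ≈ 8390 kip·in

Assume both steels yield.
a = (A_s − A'_s) f_y/(0.85 f'_c b) = (6.75 − 1.34) × 60/(0.85 × 3.5 × 10.5) = 10.391 in.
c = a/β₁ = 10.391/0.85 = 12.225 in; ε'_s = 0.003(c − d')/c = 0.0024 ≥ ε_y = 0.0021, so the compression steel yields.
M_n = (A_s − A'_s) f_y (d − a/2) + A'_s f_y (d − d') = 324.6 × (25.4 − 5.1955) + 80.4 × (25.4 − 2.6) = 6558.4 + 1833.1 = 8391.5 kip·in.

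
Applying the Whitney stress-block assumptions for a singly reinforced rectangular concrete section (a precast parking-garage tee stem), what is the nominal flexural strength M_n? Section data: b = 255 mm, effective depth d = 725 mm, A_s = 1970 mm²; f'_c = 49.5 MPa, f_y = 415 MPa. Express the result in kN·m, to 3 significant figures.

T = A_s f_y = 1970 × 415 = 817550 N = 817.55 kN.
From C = T: a = T/(0.85 f'_c b) = 817550/(0.85 × 49.5 × 255) = 76.20 mm.
M_n = T(d − a/2) = 817.55 kN × (725 − 38.1) mm = 561.58 kN·m.

M_n ≈ 562 kN·m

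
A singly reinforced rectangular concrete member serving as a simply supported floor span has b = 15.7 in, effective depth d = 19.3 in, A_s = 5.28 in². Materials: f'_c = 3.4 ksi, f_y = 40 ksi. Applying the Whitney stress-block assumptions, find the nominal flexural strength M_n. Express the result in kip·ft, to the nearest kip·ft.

M_n ≈ 299 kip·ft

T = A_s f_y = 5.28 × 40 = 211.2 kips.
a = T/(0.85 f'_c b) = 211.2/(0.85 × 3.4 × 15.7) = 4.655 in.
M_n = T(d − a/2) = 211.2 × (19.3 − 2.3275) = 3584.6 kip·in = 3584.6/12 = 298.72 kip·ft.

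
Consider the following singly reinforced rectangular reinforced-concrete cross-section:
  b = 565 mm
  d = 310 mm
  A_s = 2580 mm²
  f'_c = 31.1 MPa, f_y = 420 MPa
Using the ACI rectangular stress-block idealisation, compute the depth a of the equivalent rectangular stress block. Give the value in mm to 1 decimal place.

T = A_s f_y = 2580 × 420 = 1083600 N = 1083.6 kN.
Setting C = 0.85 f'_c a b equal to T: a = 1083600/(0.85 × 31.1 × 565) = 72.6 mm.

a ≈ 72.6 mm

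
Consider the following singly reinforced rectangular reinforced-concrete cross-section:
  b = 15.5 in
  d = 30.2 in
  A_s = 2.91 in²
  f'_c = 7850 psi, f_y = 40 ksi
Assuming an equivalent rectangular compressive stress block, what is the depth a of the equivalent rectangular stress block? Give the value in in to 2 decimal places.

T = A_s f_y = 2.91 × 40 = 116.4 kips.
a = T/(0.85 f'_c b) = 116.4/(0.85 × 7.85 × 15.5) = 1.13 in.

a ≈ 1.13 in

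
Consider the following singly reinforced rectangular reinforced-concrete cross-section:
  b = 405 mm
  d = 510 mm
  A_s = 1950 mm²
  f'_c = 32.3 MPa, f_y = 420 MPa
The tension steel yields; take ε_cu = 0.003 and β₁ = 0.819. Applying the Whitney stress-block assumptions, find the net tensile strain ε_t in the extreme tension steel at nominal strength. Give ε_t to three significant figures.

a = A_s f_y/(0.85 f'_c b) = 73.66 mm.
β₁ = 0.819, so c = a/β₁ = 73.66/0.819 = 89.94 mm.
From the linear strain diagram with ε_cu = 0.003: ε_t = 0.003 (d − c)/c = 0.003 × (510 − 89.94)/89.94 = 0.0140.
Since ε_t ≥ 0.005, the section is tension-controlled.

ε_t ≈ 0.0140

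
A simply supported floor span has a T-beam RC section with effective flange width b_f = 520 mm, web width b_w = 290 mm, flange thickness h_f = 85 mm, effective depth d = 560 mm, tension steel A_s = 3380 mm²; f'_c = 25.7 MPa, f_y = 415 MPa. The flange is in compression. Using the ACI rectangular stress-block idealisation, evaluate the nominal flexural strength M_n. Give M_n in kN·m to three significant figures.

M_n ≈ 692 kN·m

Tension: T = A_s f_y = 3380 × 415 = 1402700 N.
Try a within the flange: a = T/(0.85 f'_c b_f) = 1402700/(0.85 × 25.7 × 520) = 123.48 mm.
a = 123.48 > h_f = 85 mm: the block extends into the web. Split into flange-overhang and web parts.
C_f = 0.85 f'_c (b_f − b_w) h_f = 0.85 × 25.7 × (520 − 290) × 85 = 427070 N.
Remaining web compression depth: a_w = (T − C_f)/(0.85 f'_c b_w) = (1402700 − 427070)/(0.85 × 25.7 × 290) = 154.01 mm.
M_n = C_f(d − h_f/2) + (T − C_f)(d − a_w/2) = 427070 × (560 − 42.5) + 975630 × (560 − 77.005) = 221.01 + 471.22 = 692.23 × 10⁶ N·mm.
M_n = 692.23 kN·m.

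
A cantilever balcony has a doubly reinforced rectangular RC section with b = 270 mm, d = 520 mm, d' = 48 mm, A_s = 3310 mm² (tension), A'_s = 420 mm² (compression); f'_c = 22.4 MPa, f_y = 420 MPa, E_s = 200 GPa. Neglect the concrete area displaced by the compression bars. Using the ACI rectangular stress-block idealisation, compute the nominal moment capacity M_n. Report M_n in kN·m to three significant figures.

M_n ≈ 571 kN·m

Assume both tension and compression steel yield.
Net tension couple steel: A_s − A'_s = 2890 mm².
a = (A_s − A'_s) f_y / (0.85 f'_c b) = 1213800/(0.85 × 22.4 × 270) = 236.11 mm.
c = a/β₁ = 236.11/0.85 = 277.78 mm; ε'_s = 0.003(c − d')/c = 0.0025 ≥ f_y/E_s = 0.0021, so compression steel does yield.
M_n = (A_s − A'_s) f_y (d − a/2) + A'_s f_y (d − d') = [1213800 × (520 − 118.055) + 176400 × (520 − 48)] × 10⁻⁶ = 487.88 + 83.26 = 571.14 kN·m.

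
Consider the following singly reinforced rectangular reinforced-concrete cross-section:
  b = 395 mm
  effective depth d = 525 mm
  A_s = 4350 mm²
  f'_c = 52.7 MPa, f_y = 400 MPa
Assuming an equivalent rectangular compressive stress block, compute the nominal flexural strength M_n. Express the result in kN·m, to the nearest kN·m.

T = A_s f_y = 4350 × 400 = 1740000 N = 1740 kN.
From C = T: a = T/(0.85 f'_c b) = 1740000/(0.85 × 52.7 × 395) = 98.34 mm.
M_n = T(d − a/2) = 1740 kN × (525 − 49.17) mm = 827.94 kN·m.

M_n ≈ 828 kN·m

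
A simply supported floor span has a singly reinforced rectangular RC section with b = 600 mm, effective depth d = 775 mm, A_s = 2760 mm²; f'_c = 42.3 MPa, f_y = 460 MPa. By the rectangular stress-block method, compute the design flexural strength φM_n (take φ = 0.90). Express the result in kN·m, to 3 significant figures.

φM_n ≈ 852 kN·m

T = A_s f_y = 2760 × 460 = 1269600 N = 1269.6 kN.
From C = T: a = T/(0.85 f'_c b) = 1269600/(0.85 × 42.3 × 600) = 58.85 mm.
M_n = T(d − a/2) = 1269.6 kN × (775 − 29.425) mm = 946.58 kN·m.
φM_n = 0.90 × 946.58 = 851.92 kN·m.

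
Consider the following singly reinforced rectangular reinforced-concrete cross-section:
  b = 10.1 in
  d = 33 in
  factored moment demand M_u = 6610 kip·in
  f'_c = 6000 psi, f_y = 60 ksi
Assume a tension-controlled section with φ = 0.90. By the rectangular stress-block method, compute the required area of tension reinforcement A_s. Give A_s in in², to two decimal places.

M_n = M_u/φ = 6610/0.90 = 7344.44 kip·in.
From M_n = 0.85 f'_c a b (d − a/2):
a = d − √(d² − 2M_n/(0.85 f'_c b)) = 33 − √(33² − 2 × 7344.44/(0.85 × 6 × 10.1)) = 4.648 in.
A_s = 0.85 f'_c a b / f_y = 0.85 × 6 × 4.648 × 10.1 / 60 = 3.990 in².

A_s ≈ 3.99 in²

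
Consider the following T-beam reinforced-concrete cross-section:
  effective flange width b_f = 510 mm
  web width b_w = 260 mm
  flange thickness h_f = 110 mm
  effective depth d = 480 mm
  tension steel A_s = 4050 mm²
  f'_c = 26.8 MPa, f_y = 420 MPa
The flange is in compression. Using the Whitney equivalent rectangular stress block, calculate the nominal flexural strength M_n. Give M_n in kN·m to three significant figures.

M_n ≈ 685 kN·m

Tension: T = A_s f_y = 4050 × 420 = 1701000 N.
Try a within the flange: a = T/(0.85 f'_c b_f) = 1701000/(0.85 × 26.8 × 510) = 146.41 mm.
a = 146.41 > h_f = 110 mm: the block extends into the web. Split into flange-overhang and web parts.
C_f = 0.85 f'_c (b_f − b_w) h_f = 0.85 × 26.8 × (510 − 260) × 110 = 626450 N.
Remaining web compression depth: a_w = (T − C_f)/(0.85 f'_c b_w) = (1701000 − 626450)/(0.85 × 26.8 × 260) = 181.43 mm.
M_n = C_f(d − h_f/2) + (T − C_f)(d − a_w/2) = 626450 × (480 − 55) + 1074550 × (480 − 90.715) = 266.24 + 418.31 = 684.55 × 10⁶ N·mm.
M_n = 684.55 kN·m.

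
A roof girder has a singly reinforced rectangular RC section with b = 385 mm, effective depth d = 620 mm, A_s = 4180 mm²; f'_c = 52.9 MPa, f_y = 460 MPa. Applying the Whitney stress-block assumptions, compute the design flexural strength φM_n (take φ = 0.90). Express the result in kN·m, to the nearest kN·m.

T = A_s f_y = 4180 × 460 = 1922800 N = 1922.8 kN.
From C = T: a = T/(0.85 f'_c b) = 1922800/(0.85 × 52.9 × 385) = 111.07 mm.
M_n = T(d − a/2) = 1922.8 kN × (620 − 55.535) mm = 1085.35 kN·m.
φM_n = 0.90 × 1085.35 = 976.82 kN·m.

φM_n ≈ 977 kN·m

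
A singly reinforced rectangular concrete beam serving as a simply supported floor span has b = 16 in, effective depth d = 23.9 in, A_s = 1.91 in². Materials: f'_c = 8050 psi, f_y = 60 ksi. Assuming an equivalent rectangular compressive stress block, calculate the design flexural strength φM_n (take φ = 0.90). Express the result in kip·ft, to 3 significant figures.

φM_n ≈ 201 kip·ft

T = A_s f_y = 1.91 × 60 = 114.6 kips.
a = T/(0.85 f'_c b) = 114.6/(0.85 × 8.05 × 16) = 1.047 in.
M_n = T(d − a/2) = 114.6 × (23.9 − 0.5235) = 2678.9 kip·in = 2678.9/12 = 223.24 kip·ft.
φM_n = 0.90 × 223.24 = 200.92 kip·ft.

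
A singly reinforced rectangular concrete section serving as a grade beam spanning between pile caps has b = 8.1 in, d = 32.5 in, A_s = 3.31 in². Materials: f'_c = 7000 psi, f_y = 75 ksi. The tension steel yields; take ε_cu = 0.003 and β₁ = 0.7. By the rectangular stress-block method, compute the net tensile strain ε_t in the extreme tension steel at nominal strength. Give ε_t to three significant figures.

ε_t ≈ 0.0102

a = A_s f_y/(0.85 f'_c b) = 5.151 in.
β₁ = 0.7, so c = a/β₁ = 5.151/0.7 = 7.359 in.
From the linear strain diagram with ε_cu = 0.003: ε_t = 0.003 (d − c)/c = 0.003 × (32.5 − 7.359)/7.359 = 0.0102.
Since ε_t ≥ 0.005, the section is tension-controlled.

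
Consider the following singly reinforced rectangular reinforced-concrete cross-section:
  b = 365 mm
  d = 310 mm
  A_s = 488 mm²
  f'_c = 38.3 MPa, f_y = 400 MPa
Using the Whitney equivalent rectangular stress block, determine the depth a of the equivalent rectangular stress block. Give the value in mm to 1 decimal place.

T = A_s f_y = 488 × 400 = 195200 N = 195.2 kN.
Setting C = 0.85 f'_c a b equal to T: a = 195200/(0.85 × 38.3 × 365) = 16.4 mm.

a ≈ 16.4 mm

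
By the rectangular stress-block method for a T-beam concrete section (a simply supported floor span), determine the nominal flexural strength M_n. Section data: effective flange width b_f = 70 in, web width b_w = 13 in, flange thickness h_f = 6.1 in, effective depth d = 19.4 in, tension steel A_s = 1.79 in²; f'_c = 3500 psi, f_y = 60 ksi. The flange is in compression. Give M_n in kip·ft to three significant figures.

Tension: T = A_s f_y = 1.79 × 60 = 107.4 kips.
Try a within the flange: a = T/(0.85 f'_c b_f) = 107.4/(0.85 × 3.5 × 70) = 0.516 in.
Since a = 0.516 ≤ h_f = 6.1 in, the stress block lies entirely in the flange; analyse as a rectangular beam of width b_f.
M_n = T(d − a/2) = 107.4 × (19.4 − 0.258) = 2055.9 kip·in.
M_n = 2055.9/12 = 171.33 kip·ft.

M_n ≈ 171 kip·ft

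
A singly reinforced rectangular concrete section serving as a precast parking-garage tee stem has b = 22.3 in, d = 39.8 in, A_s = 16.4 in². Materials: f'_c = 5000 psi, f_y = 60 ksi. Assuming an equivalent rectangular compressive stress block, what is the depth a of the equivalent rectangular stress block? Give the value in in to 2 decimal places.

T = A_s f_y = 16.4 × 60 = 984 kips.
a = T/(0.85 f'_c b) = 984/(0.85 × 5 × 22.3) = 10.38 in.

a ≈ 10.38 in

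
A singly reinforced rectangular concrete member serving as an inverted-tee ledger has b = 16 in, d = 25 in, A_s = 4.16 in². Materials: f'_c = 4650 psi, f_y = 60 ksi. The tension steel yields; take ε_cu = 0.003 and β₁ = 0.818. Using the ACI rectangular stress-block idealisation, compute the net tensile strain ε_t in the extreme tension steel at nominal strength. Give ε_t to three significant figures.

ε_t ≈ 0.0125

a = A_s f_y/(0.85 f'_c b) = 3.947 in.
β₁ = 0.818, so c = a/β₁ = 3.947/0.818 = 4.825 in.
From the linear strain diagram with ε_cu = 0.003: ε_t = 0.003 (d − c)/c = 0.003 × (25 − 4.825)/4.825 = 0.0125.
Since ε_t ≥ 0.005, the section is tension-controlled.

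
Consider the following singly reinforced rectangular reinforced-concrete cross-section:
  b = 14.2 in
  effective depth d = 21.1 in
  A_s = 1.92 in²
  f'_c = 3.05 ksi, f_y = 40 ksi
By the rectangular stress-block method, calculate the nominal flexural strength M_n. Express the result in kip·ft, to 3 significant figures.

T = A_s f_y = 1.92 × 40 = 76.8 kips.
a = T/(0.85 f'_c b) = 76.8/(0.85 × 3.05 × 14.2) = 2.086 in.
M_n = T(d − a/2) = 76.8 × (21.1 − 1.043) = 1540.4 kip·in = 1540.4/12 = 128.37 kip·ft.

M_n ≈ 128 kip·ft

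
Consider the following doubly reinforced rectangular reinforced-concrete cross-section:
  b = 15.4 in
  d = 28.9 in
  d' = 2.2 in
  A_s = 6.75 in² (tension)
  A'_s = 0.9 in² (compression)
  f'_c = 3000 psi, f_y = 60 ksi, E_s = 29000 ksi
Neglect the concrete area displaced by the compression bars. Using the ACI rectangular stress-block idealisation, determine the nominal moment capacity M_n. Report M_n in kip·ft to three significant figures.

M_n ≈ 835 kip·ft

Assume both steels yield.
a = (A_s − A'_s) f_y/(0.85 f'_c b) = (6.75 − 0.9) × 60/(0.85 × 3 × 15.4) = 8.938 in.
c = a/β₁ = 8.938/0.85 = 10.515 in; ε'_s = 0.003(c − d')/c = 0.0024 ≥ ε_y = 0.0021, so the compression steel yields.
M_n = (A_s − A'_s) f_y (d − a/2) + A'_s f_y (d − d') = 351 × (28.9 − 4.469) + 54 × (28.9 − 2.2) = 8575.3 + 1441.8 = 10017.1 kip·in = 10017.1/12 = 834.76 kip·ft.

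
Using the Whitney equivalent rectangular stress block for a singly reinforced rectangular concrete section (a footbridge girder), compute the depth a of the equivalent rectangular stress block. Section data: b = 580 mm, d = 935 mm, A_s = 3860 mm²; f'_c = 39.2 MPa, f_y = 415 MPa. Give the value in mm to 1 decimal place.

T = A_s f_y = 3860 × 415 = 1601900 N = 1601.9 kN.
Setting C = 0.85 f'_c a b equal to T: a = 1601900/(0.85 × 39.2 × 580) = 82.9 mm.

a ≈ 82.9 mm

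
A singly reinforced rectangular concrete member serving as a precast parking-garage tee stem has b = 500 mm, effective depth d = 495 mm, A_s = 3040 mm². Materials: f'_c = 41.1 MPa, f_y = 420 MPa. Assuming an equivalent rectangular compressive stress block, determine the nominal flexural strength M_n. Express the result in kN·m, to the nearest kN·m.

M_n ≈ 585 kN·m

T = A_s f_y = 3040 × 420 = 1276800 N = 1276.8 kN.
From C = T: a = T/(0.85 f'_c b) = 1276800/(0.85 × 41.1 × 500) = 73.10 mm.
M_n = T(d − a/2) = 1276.8 kN × (495 − 36.55) mm = 585.35 kN·m.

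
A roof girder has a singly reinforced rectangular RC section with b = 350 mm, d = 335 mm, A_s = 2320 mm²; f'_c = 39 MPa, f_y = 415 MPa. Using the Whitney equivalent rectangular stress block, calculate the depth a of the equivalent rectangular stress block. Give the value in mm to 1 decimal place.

T = A_s f_y = 2320 × 415 = 962800 N = 962.8 kN.
Setting C = 0.85 f'_c a b equal to T: a = 962800/(0.85 × 39 × 350) = 83.0 mm.

a ≈ 83.0 mm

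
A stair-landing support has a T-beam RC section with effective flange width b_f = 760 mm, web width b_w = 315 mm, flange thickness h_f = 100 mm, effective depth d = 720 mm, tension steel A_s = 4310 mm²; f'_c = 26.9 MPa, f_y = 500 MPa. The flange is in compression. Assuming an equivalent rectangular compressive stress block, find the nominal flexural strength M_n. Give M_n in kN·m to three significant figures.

Tension: T = A_s f_y = 4310 × 500 = 2155000 N.
Try a within the flange: a = T/(0.85 f'_c b_f) = 2155000/(0.85 × 26.9 × 760) = 124.01 mm.
a = 124.01 > h_f = 100 mm: the block extends into the web. Split into flange-overhang and web parts.
C_f = 0.85 f'_c (b_f − b_w) h_f = 0.85 × 26.9 × (760 − 315) × 100 = 1017493 N.
Remaining web compression depth: a_w = (T − C_f)/(0.85 f'_c b_w) = (2155000 − 1017493)/(0.85 × 26.9 × 315) = 157.93 mm.
M_n = C_f(d − h_f/2) + (T − C_f)(d − a_w/2) = 1017493 × (720 − 50) + 1137507 × (720 − 78.965) = 681.72 + 729.18 = 1410.90 × 10⁶ N·mm.
M_n = 1410.90 kN·m.

M_n ≈ 1410 kN·m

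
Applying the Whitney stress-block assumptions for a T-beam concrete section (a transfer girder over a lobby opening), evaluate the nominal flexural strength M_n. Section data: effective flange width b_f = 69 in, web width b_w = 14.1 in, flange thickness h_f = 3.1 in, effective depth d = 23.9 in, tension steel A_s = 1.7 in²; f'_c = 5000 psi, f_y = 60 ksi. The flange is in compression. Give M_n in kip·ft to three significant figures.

M_n ≈ 202 kip·ft

Tension: T = A_s f_y = 1.7 × 60 = 102 kips.
Try a within the flange: a = T/(0.85 f'_c b_f) = 102/(0.85 × 5 × 69) = 0.348 in.
Since a = 0.348 ≤ h_f = 3.1 in, the stress block lies entirely in the flange; analyse as a rectangular beam of width b_f.
M_n = T(d − a/2) = 102 × (23.9 − 0.174) = 2420.1 kip·in.
M_n = 2420.1/12 = 201.68 kip·ft.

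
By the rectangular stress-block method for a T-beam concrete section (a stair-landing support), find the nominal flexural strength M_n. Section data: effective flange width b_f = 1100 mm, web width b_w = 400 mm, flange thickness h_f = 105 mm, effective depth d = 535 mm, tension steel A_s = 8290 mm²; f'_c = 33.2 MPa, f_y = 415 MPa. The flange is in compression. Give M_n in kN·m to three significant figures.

M_n ≈ 1650 kN·m

Tension: T = A_s f_y = 8290 × 415 = 3440350 N.
Try a within the flange: a = T/(0.85 f'_c b_f) = 3440350/(0.85 × 33.2 × 1100) = 110.83 mm.
a = 110.83 > h_f = 105 mm: the block extends into the web. Split into flange-overhang and web parts.
C_f = 0.85 f'_c (b_f − b_w) h_f = 0.85 × 33.2 × (1100 − 400) × 105 = 2074170 N.
Remaining web compression depth: a_w = (T − C_f)/(0.85 f'_c b_w) = (3440350 − 2074170)/(0.85 × 33.2 × 400) = 121.03 mm.
M_n = C_f(d − h_f/2) + (T − C_f)(d − a_w/2) = 2074170 × (535 − 52.5) + 1366180 × (535 − 60.515) = 1000.79 + 648.23 = 1649.02 × 10⁶ N·mm.
M_n = 1649.02 kN·m.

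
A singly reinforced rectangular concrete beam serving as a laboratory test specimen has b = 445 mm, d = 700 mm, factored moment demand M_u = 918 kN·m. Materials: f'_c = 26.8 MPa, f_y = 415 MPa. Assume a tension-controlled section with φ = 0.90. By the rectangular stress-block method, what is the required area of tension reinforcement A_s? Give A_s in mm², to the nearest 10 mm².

A_s ≈ 3970 mm²

M_n = M_u/φ = 918/0.90 = 1020 kN·m.
With M_n = 0.85 f'_c a b (d − a/2), solve the quadratic for a:
a = d − √(d² − 2M_n/(0.85 f'_c b)) = 700 − √(700² − 2 × 1020×10⁶/(0.85 × 26.8 × 445)) = 162.64 mm.
A_s = 0.85 f'_c a b / f_y = 0.85 × 26.8 × 162.64 × 445 / 415 = 3972.8 mm².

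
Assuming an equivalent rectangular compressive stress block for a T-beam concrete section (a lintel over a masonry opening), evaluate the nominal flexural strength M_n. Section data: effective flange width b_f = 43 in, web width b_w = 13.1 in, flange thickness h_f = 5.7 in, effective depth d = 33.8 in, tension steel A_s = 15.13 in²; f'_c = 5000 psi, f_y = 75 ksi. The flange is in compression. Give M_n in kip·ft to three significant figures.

Tension: T = A_s f_y = 15.13 × 75 = 1134.75 kips.
Try a within the flange: a = T/(0.85 f'_c b_f) = 1134.75/(0.85 × 5 × 43) = 6.209 in.
a = 6.209 > h_f = 5.7 in: the block extends into the web. Split into flange-overhang and web parts.
C_f = 0.85 f'_c (b_f − b_w) h_f = 0.85 × 5 × (43 − 13.1) × 5.7 = 724.3 kips.
Remaining web compression depth: a_w = (T − C_f)/(0.85 f'_c b_w) = (1134.75 − 724.3)/(0.85 × 5 × 13.1) = 7.372 in.
M_n = C_f(d − h_f/2) + (T − C_f)(d − a_w/2) = 724.3 × (33.8 − 2.85) + 410.45 × (33.8 − 3.686) = 22417.1 + 12360.3 = 34777.4 kip·in.
M_n = 34777.4/12 = 2898.12 kip·ft.

M_n ≈ 2900 kip·ft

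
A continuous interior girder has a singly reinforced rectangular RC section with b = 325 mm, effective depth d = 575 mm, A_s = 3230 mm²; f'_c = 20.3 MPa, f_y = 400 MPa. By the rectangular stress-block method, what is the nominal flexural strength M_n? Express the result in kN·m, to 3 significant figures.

T = A_s f_y = 3230 × 400 = 1292000 N = 1292 kN.
From C = T: a = T/(0.85 f'_c b) = 1292000/(0.85 × 20.3 × 325) = 230.39 mm.
M_n = T(d − a/2) = 1292 kN × (575 − 115.195) mm = 594.07 kN·m.

M_n ≈ 594 kN·m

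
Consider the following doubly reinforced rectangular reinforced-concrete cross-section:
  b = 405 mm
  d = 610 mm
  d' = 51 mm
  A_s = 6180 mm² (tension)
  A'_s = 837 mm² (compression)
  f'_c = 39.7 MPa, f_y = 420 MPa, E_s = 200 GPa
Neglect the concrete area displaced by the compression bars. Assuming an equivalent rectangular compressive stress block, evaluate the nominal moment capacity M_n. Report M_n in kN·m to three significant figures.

Assume both tension and compression steel yield.
Net tension couple steel: A_s − A'_s = 5343 mm².
a = (A_s − A'_s) f_y / (0.85 f'_c b) = 2244060/(0.85 × 39.7 × 405) = 164.20 mm.
c = a/β₁ = 164.20/0.766 = 214.36 mm; ε'_s = 0.003(c − d')/c = 0.0023 ≥ f_y/E_s = 0.0021, so compression steel does yield.
M_n = (A_s − A'_s) f_y (d − a/2) + A'_s f_y (d − d') = [2244060 × (610 − 82.1) + 351540 × (610 − 51)] × 10⁻⁶ = 1184.64 + 196.51 = 1381.15 kN·m.

M_n ≈ 1380 kN·m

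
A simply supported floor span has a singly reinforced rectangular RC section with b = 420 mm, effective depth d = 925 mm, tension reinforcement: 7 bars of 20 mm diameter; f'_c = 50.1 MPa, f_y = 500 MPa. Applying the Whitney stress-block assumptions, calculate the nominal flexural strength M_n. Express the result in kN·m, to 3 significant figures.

M_n ≈ 983 kN·m

A_s = 7 × 314 = 2198 mm².
T = A_s f_y = 2198 × 500 = 1099000 N = 1099 kN.
From C = T: a = T/(0.85 f'_c b) = 1099000/(0.85 × 50.1 × 420) = 61.45 mm.
M_n = T(d − a/2) = 1099 kN × (925 − 30.725) mm = 982.81 kN·m.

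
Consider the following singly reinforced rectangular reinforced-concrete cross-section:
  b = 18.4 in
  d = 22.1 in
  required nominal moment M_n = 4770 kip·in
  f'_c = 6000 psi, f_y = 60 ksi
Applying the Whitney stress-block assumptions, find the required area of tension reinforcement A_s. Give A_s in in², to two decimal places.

A_s ≈ 3.81 in²

From M_n = 0.85 f'_c a b (d − a/2):
a = d − √(d² − 2M_n/(0.85 f'_c b)) = 22.1 − √(22.1² − 2 × 4770/(0.85 × 6 × 18.4)) = 2.434 in.
A_s = 0.85 f'_c a b / f_y = 0.85 × 6 × 2.434 × 18.4 / 60 = 3.807 in².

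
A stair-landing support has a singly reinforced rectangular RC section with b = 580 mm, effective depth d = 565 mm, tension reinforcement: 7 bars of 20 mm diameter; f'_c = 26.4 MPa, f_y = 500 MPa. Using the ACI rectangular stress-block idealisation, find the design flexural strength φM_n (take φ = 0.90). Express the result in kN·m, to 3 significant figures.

A_s = 7 × 314 = 2198 mm².
T = A_s f_y = 2198 × 500 = 1099000 N = 1099 kN.
From C = T: a = T/(0.85 f'_c b) = 1099000/(0.85 × 26.4 × 580) = 84.44 mm.
M_n = T(d − a/2) = 1099 kN × (565 − 42.22) mm = 574.54 kN·m.
φM_n = 0.90 × 574.54 = 517.09 kN·m.

φM_n ≈ 517 kN·m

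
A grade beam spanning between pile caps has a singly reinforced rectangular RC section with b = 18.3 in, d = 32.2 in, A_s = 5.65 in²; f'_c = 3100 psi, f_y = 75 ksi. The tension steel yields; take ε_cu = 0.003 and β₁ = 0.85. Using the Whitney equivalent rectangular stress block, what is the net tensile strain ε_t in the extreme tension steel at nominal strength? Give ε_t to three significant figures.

a = A_s f_y/(0.85 f'_c b) = 8.788 in.
β₁ = 0.85, so c = a/β₁ = 8.788/0.85 = 10.339 in.
From the linear strain diagram with ε_cu = 0.003: ε_t = 0.003 (d − c)/c = 0.003 × (32.2 − 10.339)/10.339 = 0.00634.
Since ε_t ≥ 0.005, the section is tension-controlled.

ε_t ≈ 0.00634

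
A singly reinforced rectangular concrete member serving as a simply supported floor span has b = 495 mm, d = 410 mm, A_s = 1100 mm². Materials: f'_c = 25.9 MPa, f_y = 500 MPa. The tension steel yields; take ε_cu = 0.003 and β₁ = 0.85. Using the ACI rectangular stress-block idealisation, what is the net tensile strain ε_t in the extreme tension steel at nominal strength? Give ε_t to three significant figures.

ε_t ≈ 0.0177

a = A_s f_y/(0.85 f'_c b) = 50.47 mm.
β₁ = 0.85, so c = a/β₁ = 50.47/0.85 = 59.38 mm.
From the linear strain diagram with ε_cu = 0.003: ε_t = 0.003 (d − c)/c = 0.003 × (410 − 59.38)/59.38 = 0.0177.
Since ε_t ≥ 0.005, the section is tension-controlled.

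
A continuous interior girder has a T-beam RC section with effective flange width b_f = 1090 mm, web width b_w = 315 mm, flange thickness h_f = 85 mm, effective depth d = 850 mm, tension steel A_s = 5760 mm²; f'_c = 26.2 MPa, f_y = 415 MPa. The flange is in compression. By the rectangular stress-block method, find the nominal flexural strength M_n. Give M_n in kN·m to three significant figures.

Tension: T = A_s f_y = 5760 × 415 = 2390400 N.
Try a within the flange: a = T/(0.85 f'_c b_f) = 2390400/(0.85 × 26.2 × 1090) = 98.47 mm.
a = 98.47 > h_f = 85 mm: the block extends into the web. Split into flange-overhang and web parts.
C_f = 0.85 f'_c (b_f − b_w) h_f = 0.85 × 26.2 × (1090 − 315) × 85 = 1467036 N.
Remaining web compression depth: a_w = (T − C_f)/(0.85 f'_c b_w) = (2390400 − 1467036)/(0.85 × 26.2 × 315) = 131.63 mm.
M_n = C_f(d − h_f/2) + (T − C_f)(d − a_w/2) = 1467036 × (850 − 42.5) + 923364 × (850 − 65.815) = 1184.63 + 724.09 = 1908.72 × 10⁶ N·mm.
M_n = 1908.72 kN·m.

M_n ≈ 1910 kN·m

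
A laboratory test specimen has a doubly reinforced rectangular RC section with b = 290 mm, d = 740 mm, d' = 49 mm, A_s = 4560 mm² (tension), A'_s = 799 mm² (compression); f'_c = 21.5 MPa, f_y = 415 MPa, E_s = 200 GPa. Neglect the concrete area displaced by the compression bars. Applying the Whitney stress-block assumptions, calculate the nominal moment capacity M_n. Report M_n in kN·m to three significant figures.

M_n ≈ 1150 kN·m

Assume both tension and compression steel yield.
Net tension couple steel: A_s − A'_s = 3761 mm².
a = (A_s − A'_s) f_y / (0.85 f'_c b) = 1560815/(0.85 × 21.5 × 290) = 294.51 mm.
c = a/β₁ = 294.51/0.85 = 346.48 mm; ε'_s = 0.003(c − d')/c = 0.0026 ≥ f_y/E_s = 0.0021, so compression steel does yield.
M_n = (A_s − A'_s) f_y (d − a/2) + A'_s f_y (d − d') = [1560815 × (740 − 147.255) + 331585 × (740 − 49)] × 10⁻⁶ = 925.17 + 229.13 = 1154.30 kN·m.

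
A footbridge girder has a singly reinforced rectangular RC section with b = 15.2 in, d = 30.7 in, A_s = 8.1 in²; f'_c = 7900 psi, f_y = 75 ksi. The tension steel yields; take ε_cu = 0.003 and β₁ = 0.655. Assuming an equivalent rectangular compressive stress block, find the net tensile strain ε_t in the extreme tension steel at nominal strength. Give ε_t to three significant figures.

ε_t ≈ 0.00714

a = A_s f_y/(0.85 f'_c b) = 5.952 in.
β₁ = 0.655, so c = a/β₁ = 5.952/0.655 = 9.087 in.
From the linear strain diagram with ε_cu = 0.003: ε_t = 0.003 (d − c)/c = 0.003 × (30.7 − 9.087)/9.087 = 0.00714.
Since ε_t ≥ 0.005, the section is tension-controlled.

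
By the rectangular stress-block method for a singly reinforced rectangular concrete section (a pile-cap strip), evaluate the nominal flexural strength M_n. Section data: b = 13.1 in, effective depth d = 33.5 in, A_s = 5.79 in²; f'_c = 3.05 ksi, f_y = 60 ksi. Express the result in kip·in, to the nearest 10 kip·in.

T = A_s f_y = 5.79 × 60 = 347.4 kips.
a = T/(0.85 f'_c b) = 347.4/(0.85 × 3.05 × 13.1) = 10.229 in.
M_n = T(d − a/2) = 347.4 × (33.5 − 5.1145) = 9861.1 kip·in.

M_n ≈ 9860 kip·in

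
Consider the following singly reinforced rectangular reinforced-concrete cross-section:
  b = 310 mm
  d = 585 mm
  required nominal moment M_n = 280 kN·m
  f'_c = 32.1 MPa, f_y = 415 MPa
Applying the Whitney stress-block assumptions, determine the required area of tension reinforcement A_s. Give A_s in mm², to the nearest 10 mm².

With M_n = 0.85 f'_c a b (d − a/2), solve the quadratic for a:
a = d − √(d² − 2M_n/(0.85 f'_c b)) = 585 − √(585² − 2 × 280×10⁶/(0.85 × 32.1 × 310)) = 59.63 mm.
A_s = 0.85 f'_c a b / f_y = 0.85 × 32.1 × 59.63 × 310 / 415 = 1215.4 mm².

A_s ≈ 1220 mm²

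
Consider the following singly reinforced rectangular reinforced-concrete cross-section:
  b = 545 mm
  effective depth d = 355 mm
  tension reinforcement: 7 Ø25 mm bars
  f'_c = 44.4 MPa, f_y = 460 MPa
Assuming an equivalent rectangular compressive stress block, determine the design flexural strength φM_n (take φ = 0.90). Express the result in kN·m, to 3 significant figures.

φM_n ≈ 450 kN·m

A_s = 7 × 491 = 3437 mm².
T = A_s f_y = 3437 × 460 = 1581020 N = 1581.02 kN.
From C = T: a = T/(0.85 f'_c b) = 1581020/(0.85 × 44.4 × 545) = 76.87 mm.
M_n = T(d − a/2) = 1581.02 kN × (355 − 38.435) mm = 500.50 kN·m.
φM_n = 0.90 × 500.50 = 450.45 kN·m.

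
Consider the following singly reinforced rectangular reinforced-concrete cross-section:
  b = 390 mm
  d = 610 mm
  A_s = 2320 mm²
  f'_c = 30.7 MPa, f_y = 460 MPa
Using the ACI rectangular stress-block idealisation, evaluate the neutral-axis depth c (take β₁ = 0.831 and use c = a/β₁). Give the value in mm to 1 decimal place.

T = A_s f_y = 2320 × 460 = 1067200 N = 1067.2 kN.
Setting C = 0.85 f'_c a b equal to T: a = 1067200/(0.85 × 30.7 × 390) = 104.863 mm.
With β₁ = 0.831, c = a/β₁ = 104.863/0.831 = 126.2 mm.

c ≈ 126.2 mm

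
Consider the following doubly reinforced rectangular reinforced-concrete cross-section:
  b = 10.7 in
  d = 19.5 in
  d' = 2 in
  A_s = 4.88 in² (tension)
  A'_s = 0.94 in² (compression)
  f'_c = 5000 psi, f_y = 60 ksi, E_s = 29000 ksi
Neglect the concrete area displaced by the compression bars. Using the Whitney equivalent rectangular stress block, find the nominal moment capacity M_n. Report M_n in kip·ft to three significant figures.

M_n ≈ 415 kip·ft

Assume both steels yield.
a = (A_s − A'_s) f_y/(0.85 f'_c b) = (4.88 − 0.94) × 60/(0.85 × 5 × 10.7) = 5.198 in.
c = a/β₁ = 5.198/0.8 = 6.498 in; ε'_s = 0.003(c − d')/c = 0.0021 ≥ ε_y = 0.0021, so the compression steel yields.
M_n = (A_s − A'_s) f_y (d − a/2) + A'_s f_y (d − d') = 236.4 × (19.5 − 2.599) + 56.4 × (19.5 − 2) = 3995.4 + 987.0 = 4982.4 kip·in = 4982.4/12 = 415.20 kip·ft.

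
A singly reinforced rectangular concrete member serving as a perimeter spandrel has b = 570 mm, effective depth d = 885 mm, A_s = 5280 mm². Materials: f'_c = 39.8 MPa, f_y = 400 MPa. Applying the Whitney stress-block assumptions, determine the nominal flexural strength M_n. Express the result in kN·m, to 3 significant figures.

M_n ≈ 1750 kN·m

T = A_s f_y = 5280 × 400 = 2112000 N = 2112 kN.
From C = T: a = T/(0.85 f'_c b) = 2112000/(0.85 × 39.8 × 570) = 109.53 mm.
M_n = T(d − a/2) = 2112 kN × (885 − 54.765) mm = 1753.46 kN·m.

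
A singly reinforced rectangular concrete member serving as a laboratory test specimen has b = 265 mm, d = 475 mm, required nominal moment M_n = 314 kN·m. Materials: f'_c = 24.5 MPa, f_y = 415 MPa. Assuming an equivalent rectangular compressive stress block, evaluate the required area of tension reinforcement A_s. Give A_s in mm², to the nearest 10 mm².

A_s ≈ 1870 mm²

With M_n = 0.85 f'_c a b (d − a/2), solve the quadratic for a:
a = d − √(d² − 2M_n/(0.85 f'_c b)) = 475 − √(475² − 2 × 314×10⁶/(0.85 × 24.5 × 265)) = 140.59 mm.
A_s = 0.85 f'_c a b / f_y = 0.85 × 24.5 × 140.59 × 265 / 415 = 1869.6 mm².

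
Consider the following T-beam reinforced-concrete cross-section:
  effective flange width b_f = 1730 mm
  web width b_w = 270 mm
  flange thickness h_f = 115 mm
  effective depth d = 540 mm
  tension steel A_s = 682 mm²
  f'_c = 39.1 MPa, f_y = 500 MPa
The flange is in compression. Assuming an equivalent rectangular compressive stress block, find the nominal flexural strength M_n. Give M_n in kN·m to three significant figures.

M_n ≈ 183 kN·m

Tension: T = A_s f_y = 682 × 500 = 341000 N.
Try a within the flange: a = T/(0.85 f'_c b_f) = 341000/(0.85 × 39.1 × 1730) = 5.93 mm.
Since a = 5.93 ≤ h_f = 115 mm, the stress block lies entirely in the flange; analyse as a rectangular beam of width b_f.
M_n = T(d − a/2) = 341000 × (540 − 2.965) = 183.13 × 10⁶ N·mm.
M_n = 183.13 kN·m.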